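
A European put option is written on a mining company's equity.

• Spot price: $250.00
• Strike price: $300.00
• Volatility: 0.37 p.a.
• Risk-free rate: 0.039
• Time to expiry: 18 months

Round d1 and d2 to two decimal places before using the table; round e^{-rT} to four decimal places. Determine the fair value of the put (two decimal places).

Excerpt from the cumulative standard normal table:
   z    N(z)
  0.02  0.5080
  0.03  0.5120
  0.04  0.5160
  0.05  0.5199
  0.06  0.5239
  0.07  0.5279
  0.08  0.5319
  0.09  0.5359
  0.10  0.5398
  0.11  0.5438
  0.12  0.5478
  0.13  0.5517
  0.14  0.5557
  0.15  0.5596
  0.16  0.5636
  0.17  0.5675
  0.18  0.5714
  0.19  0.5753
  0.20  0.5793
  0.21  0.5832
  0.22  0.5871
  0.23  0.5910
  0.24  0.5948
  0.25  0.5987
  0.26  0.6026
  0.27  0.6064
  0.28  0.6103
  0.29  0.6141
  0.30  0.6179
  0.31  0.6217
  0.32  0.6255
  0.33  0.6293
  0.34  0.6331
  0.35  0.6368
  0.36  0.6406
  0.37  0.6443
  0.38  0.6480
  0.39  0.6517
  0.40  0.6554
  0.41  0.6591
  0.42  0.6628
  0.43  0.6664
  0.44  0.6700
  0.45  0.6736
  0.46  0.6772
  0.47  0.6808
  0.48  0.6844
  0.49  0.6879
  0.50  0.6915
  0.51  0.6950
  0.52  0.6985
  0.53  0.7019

$65.69

σ√T = 0.37 × 1.2247 = 0.4532
ln(S/K) + (r + σ²/2)T = ln(250/300) + (0.039 + 0.37²/2)·1.5 = -0.1823 + 0.1612 = -0.0211
d₁ = -0.0211 / 0.4532 = -0.0467 → -0.05
d₂ = d₁ − σ√T = -0.0467 − 0.4532 = -0.4998 → -0.50
e^(−rT) = e^(−0.039·1.5) = 0.9432
N(−d₂) = N(0.50) = 0.6915;  N(−d₁) = N(0.05) = 0.5199
P = 300·0.9432·0.6915 − 250·0.5199 = 195.6668 − 129.9750 = 65.6918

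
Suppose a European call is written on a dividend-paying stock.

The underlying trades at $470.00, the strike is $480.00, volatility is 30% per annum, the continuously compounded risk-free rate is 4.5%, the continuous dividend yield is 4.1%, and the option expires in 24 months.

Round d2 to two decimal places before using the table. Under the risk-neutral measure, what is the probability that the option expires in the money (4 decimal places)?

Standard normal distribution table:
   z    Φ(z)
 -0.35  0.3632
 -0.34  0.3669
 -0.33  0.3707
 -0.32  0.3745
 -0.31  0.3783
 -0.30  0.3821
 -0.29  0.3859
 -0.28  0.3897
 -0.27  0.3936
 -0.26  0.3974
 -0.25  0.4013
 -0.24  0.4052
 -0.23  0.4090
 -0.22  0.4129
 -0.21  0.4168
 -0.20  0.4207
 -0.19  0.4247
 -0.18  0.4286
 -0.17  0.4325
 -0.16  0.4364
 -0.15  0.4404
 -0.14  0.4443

T = 2;  σ√T = 0.4243
ln(S/K) + (r − q + σ²/2)T = ln(470/480) + (0.045 − 0.041 + 0.3²/2)·2 = -0.0211 + 0.0980 = 0.0769
d₁ = 0.0769 / 0.4243 = 0.1814 which rounds to 0.18
d₂ = d₁ − σ√T = 0.1814 − 0.4243 = -0.2429 which rounds to -0.24
Risk-neutral Pr[S_T > K] = N(d₂) = N(-0.24) = 0.4052

0.4052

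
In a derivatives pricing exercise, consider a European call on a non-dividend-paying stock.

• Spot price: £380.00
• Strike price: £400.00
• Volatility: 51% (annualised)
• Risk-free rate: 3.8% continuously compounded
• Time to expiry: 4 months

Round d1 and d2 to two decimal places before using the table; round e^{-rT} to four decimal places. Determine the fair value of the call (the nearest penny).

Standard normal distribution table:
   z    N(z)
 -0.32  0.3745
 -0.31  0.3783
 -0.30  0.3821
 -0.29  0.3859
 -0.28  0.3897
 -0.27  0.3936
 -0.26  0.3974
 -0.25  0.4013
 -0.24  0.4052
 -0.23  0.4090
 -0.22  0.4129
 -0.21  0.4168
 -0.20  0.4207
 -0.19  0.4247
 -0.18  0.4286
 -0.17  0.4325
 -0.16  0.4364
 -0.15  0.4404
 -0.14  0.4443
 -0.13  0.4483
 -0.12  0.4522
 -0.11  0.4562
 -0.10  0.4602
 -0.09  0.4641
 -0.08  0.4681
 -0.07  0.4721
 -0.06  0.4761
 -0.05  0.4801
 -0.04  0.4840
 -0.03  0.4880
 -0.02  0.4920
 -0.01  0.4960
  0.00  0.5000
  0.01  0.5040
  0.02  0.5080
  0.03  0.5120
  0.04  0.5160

£39.12

T = 0.3333;  σ√T = 0.2944
d₁ = [ln(380/400) + (0.038 + 0.51²/2)·0.3333] / 0.2944 = [-0.0513 + 0.0560] / 0.2944 = 0.0160 which rounds to 0.02
d₂ = d₁ − σ√T = 0.0160 − 0.2944 = -0.2784 which rounds to -0.28
e^(−rT) = e^(−0.038·0.3333) = 0.9874
C = 380·N(0.02) − 400·0.9874·N(-0.28) = 380·0.5080 − 400·0.9874·0.3897 = 193.0400 − 153.9159 = 39.1241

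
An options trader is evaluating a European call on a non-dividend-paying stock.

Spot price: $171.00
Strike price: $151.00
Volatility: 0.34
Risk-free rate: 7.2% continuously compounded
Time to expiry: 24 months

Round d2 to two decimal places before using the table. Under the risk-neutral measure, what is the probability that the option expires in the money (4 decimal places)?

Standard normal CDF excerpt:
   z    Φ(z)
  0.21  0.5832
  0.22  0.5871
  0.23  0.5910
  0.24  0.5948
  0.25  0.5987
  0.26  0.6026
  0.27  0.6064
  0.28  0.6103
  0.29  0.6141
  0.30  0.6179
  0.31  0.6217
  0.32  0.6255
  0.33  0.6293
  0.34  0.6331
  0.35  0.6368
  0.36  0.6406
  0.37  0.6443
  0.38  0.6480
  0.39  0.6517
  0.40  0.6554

σ√T = 0.34 × 1.4142 = 0.4808
ln(S/K) + (r + σ²/2)T = ln(171/151) + (0.072 + 0.34²/2)·2 = 0.1244 + 0.2596 = 0.3840
d₁ = 0.3840 / 0.4808 = 0.7986 ⇒ 0.80
d₂ = d₁ − σ√T = 0.7986 − 0.4808 = 0.3177 ⇒ 0.32
Pr(exercise) under Q = N(d₂) = 0.6255

0.6255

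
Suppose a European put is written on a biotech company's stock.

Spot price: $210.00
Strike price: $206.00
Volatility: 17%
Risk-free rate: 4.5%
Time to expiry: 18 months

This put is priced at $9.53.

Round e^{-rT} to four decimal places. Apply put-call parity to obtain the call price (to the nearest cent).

$26.98

e^(−rT) = e^(−0.045·1.5) = 0.9347
Put-call parity: C − P = S − K·e^(−rT) = 210 − 206·0.9347 = 210 − 192.5482 = 17.4518
C = P + (C − P) = 9.53 + (17.4518) = 26.9818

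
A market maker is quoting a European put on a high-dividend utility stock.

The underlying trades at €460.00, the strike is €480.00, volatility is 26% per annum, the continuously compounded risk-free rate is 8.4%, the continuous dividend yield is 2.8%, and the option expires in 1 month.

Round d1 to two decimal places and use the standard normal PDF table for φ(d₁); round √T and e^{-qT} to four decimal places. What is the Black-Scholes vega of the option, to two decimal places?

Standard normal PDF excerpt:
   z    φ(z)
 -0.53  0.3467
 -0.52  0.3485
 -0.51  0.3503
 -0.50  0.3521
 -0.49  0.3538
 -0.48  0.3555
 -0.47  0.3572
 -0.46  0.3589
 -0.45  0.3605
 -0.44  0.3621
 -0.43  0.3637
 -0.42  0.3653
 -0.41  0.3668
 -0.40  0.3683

σ√T = 0.26 × 0.2887 = 0.0751
d₁ = [ln(460/480) + (0.084 − 0.028 + 0.26²/2)·0.08333] / 0.0751 = [-0.0426 + 0.0075] / 0.0751 = -0.4673 → -0.47
√T = √0.08333 = 0.2887
φ(d₁) = φ(-0.47) = 0.3572
exp(−qT) = exp(−0.028·0.08333) = 0.9977
vega = S·exp(−qT)·φ(d₁)·√T = 460·0.9977·0.3572·0.2887 = 47.3278

47.33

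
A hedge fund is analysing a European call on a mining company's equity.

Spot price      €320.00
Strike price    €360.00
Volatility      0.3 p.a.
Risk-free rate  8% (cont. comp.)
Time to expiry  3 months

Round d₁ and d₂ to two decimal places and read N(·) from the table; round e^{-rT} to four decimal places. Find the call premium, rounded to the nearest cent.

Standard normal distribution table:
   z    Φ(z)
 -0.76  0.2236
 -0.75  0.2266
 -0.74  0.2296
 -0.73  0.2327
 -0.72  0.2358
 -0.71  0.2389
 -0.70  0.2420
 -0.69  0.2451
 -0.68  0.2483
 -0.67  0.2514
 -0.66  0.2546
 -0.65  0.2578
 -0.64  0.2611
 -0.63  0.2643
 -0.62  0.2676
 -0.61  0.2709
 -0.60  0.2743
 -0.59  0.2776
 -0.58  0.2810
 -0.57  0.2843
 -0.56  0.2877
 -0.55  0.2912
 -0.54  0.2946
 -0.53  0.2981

€7.81

T = 0.25;  σ√T = 0.1500
d₁ = [ln(320/360) + (0.08 + 0.3²/2)·0.25] / 0.1500 = [-0.1178 + 0.0312] / 0.1500 = -0.5769 → -0.58
d₂ = d₁ − σ√T = -0.5769 − 0.1500 = -0.7269 → -0.73
e^(−rT) = e^(−0.08·0.25) = 0.9802
C = 320·N(-0.58) − 360·0.9802·N(-0.73) = 320·0.2810 − 360·0.9802·0.2327 = 89.9200 − 82.1133 = 7.8067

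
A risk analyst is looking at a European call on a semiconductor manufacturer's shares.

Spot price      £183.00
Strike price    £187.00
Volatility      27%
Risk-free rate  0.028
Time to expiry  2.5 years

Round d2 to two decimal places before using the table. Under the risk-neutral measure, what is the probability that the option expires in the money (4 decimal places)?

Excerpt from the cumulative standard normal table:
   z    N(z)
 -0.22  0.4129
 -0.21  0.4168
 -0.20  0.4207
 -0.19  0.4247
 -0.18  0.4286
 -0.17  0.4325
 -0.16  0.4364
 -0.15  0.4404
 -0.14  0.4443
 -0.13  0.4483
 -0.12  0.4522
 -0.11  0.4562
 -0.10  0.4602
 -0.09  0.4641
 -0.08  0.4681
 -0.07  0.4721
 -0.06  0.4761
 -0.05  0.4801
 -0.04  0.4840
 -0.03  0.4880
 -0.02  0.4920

T = 2.5;  σ√T = 0.4269
d₁ = [ln(183/187) + (0.028 + ½·0.27²)·2.5] / (σ√T) = (-0.0216 + 0.1611) / 0.4269 = 0.3268 ≈ 0.33
d₂ = 0.3268 − 0.4269 = -0.1001 ≈ -0.10
Risk-neutral Pr[S_T > K] = N(d₂) = N(-0.10) = 0.4602

0.4602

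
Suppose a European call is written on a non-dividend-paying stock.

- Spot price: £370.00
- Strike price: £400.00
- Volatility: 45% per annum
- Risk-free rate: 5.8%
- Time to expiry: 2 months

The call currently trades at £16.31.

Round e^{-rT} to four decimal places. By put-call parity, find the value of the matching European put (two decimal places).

exp(−rT) = exp(−0.058·0.1667) = 0.9904
Put-call parity: C − P = S − K·e^(−rT) = 370 − 400·0.9904 = 370 − 396.1600 = -26.1600
P = C − (C − P) = 16.31 − (-26.1600) = 42.4700

£42.47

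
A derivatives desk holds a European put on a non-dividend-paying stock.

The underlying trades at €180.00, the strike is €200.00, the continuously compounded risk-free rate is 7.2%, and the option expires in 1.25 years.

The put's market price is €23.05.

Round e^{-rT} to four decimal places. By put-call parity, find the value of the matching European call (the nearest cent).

exp(−rT) = exp(−0.072·1.25) = 0.9139
Put-call parity: C − P = S − K·e^(−rT) = 180 − 200·0.9139 = 180 − 182.7800 = -2.7800
C = P + (C − P) = 23.05 + (-2.7800) = 20.2700

€20.27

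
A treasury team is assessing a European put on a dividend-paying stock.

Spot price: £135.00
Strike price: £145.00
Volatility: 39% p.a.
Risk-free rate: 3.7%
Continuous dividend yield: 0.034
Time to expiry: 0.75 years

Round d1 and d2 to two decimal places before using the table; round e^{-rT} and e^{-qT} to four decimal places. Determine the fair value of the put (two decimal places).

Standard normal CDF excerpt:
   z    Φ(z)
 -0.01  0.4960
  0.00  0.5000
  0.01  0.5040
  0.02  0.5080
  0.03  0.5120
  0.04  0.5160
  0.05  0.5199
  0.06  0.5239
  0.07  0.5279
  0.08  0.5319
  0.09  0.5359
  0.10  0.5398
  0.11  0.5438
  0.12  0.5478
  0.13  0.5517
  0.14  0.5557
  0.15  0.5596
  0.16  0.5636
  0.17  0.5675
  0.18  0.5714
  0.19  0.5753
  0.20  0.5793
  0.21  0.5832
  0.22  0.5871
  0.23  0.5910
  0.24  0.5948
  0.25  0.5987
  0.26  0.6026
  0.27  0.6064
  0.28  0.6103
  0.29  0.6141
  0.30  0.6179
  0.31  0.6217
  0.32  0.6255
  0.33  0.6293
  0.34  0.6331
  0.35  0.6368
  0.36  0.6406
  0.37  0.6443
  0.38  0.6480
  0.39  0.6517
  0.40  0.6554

£22.96

T = 0.75;  σ√T = 0.3377
d₁ = [ln(135/145) + (0.037 − 0.034 + 0.39²/2)·0.75] / 0.3377 = [-0.0715 + 0.0593] / 0.3377 = -0.0360 ⇒ -0.04
d₂ = d₁ − σ√T = -0.0360 − 0.3377 = -0.3738 ⇒ -0.37
exp(−qT) = exp(−0.034·0.75) = 0.9748;  exp(−rT) = exp(−0.037·0.75) = 0.9726
N(−d₂) = N(0.37) = 0.6443;  N(−d₁) = N(0.04) = 0.5160
P = 145·0.9726·0.6443 − 135·0.9748·0.5160 = 90.8637 − 67.9046 = 22.9591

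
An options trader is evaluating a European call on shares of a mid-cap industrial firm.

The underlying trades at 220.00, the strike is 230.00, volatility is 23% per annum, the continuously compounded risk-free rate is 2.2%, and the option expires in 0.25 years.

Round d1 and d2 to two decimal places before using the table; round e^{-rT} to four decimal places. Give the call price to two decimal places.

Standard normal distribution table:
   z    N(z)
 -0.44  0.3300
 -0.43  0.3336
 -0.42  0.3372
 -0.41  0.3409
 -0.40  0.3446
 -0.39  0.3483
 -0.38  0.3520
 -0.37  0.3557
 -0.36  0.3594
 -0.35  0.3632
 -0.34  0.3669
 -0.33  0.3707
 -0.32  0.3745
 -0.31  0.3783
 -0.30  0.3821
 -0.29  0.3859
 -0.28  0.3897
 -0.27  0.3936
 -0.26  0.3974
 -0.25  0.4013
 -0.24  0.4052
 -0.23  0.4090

6.91

σ√T = 0.23 × 0.5000 = 0.1150
d₁ = [ln(220/230) + (0.022 + 0.23²/2)·0.25] / 0.1150 = [-0.0445 + 0.0121] / 0.1150 = -0.2812 → -0.28
d₂ = d₁ − σ√T = -0.2812 − 0.1150 = -0.3962 → -0.40
exp(−rT) = exp(−0.022·0.25) = 0.9945
N(d₁) = N(-0.28) = 0.3897;  N(d₂) = N(-0.40) = 0.3446
C = 220·0.3897 − 230·0.9945·0.3446 = 85.7340 − 78.8221 = 6.9119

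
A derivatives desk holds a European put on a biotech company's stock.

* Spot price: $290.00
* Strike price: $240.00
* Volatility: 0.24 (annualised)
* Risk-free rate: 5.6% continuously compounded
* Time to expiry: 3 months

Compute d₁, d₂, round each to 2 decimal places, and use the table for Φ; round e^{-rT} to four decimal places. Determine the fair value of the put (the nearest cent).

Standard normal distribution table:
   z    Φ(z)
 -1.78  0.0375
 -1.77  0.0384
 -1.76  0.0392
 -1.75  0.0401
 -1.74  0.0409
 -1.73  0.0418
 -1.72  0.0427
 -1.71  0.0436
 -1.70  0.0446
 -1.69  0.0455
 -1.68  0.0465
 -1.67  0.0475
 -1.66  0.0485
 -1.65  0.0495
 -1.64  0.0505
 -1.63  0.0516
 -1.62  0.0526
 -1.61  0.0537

$0.58

σ√T = 0.24·√0.25 = 0.1200
d₁ = [ln(290/240) + (0.056 + ½·0.24²)·0.25] / (σ√T) = (0.1892 + 0.0212) / 0.1200 = 1.7537 which rounds to 1.75
d₂ = 1.7537 − 0.1200 = 1.6337 which rounds to 1.63
exp(−rT) = exp(−0.056·0.25) = 0.9861
N(−d₂) = N(-1.63) = 0.0516;  N(−d₁) = N(-1.75) = 0.0401
P = 240·0.9861·0.0516 − 290·0.0401 = 12.2119 − 11.6290 = 0.5829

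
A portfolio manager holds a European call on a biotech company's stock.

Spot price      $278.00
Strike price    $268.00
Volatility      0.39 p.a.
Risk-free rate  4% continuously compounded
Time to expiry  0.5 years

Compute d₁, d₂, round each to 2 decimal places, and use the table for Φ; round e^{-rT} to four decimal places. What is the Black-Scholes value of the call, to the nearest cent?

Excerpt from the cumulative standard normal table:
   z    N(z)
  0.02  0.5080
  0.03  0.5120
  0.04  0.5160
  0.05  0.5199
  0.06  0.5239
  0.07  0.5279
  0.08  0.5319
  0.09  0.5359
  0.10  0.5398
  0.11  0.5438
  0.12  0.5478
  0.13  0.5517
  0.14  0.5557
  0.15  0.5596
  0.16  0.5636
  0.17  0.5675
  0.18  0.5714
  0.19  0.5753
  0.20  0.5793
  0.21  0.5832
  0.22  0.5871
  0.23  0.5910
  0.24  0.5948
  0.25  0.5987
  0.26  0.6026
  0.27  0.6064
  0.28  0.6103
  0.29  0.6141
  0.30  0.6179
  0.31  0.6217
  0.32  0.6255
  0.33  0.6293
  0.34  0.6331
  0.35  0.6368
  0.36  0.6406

$37.33

σ√T = 0.39·√0.5 = 0.2758
d₁ = [ln(278/268) + (0.04 + 0.39²/2)·0.5] / 0.2758 = [0.0366 + 0.0580] / 0.2758 = 0.3433 ≈ 0.34
d₂ = d₁ − σ√T = 0.3433 − 0.2758 = 0.0675 ≈ 0.07
exp(−rT) = exp(−0.04·0.5) = 0.9802
N(d₁) = N(0.34) = 0.6331;  N(d₂) = N(0.07) = 0.5279
C = 278·0.6331 − 268·0.9802·0.5279 = 176.0018 − 138.6760 = 37.3258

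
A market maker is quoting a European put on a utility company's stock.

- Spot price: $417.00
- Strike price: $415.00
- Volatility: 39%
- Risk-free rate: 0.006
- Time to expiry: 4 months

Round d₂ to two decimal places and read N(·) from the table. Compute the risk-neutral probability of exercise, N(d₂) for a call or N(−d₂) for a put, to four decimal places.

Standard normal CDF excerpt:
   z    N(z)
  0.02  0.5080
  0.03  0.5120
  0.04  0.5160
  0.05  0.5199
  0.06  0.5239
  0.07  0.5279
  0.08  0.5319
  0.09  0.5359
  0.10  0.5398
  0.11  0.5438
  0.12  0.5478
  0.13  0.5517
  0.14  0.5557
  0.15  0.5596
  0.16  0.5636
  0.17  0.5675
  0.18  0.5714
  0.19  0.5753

0.5319

σ√T = 0.39 × 0.5774 = 0.2252
d₁ = [ln(417/415) + (0.006 + 0.39²/2)·0.3333] / 0.2252 = [0.0048 + 0.0274] / 0.2252 = 0.1428 ≈ 0.14
d₂ = d₁ − σ√T = 0.1428 − 0.2252 = -0.0823 ≈ -0.08
Risk-neutral Pr[S_T < K] = N(−d₂) = N(0.08) = 0.5319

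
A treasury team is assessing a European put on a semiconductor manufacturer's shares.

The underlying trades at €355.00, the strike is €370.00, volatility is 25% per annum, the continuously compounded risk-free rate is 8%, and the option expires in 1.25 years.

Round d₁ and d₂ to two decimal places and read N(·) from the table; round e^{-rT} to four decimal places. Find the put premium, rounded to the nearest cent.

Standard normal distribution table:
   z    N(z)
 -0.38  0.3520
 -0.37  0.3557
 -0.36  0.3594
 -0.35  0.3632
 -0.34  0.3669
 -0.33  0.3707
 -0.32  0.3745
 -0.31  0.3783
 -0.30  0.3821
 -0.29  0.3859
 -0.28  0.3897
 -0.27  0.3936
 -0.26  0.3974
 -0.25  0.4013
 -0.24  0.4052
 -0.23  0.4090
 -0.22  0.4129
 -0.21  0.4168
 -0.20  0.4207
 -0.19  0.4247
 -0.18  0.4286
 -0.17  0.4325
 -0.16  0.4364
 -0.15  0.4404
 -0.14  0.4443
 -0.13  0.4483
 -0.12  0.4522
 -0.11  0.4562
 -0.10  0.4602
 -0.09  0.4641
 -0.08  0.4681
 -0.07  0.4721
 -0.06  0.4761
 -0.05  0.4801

€29.11

σ√T = 0.25·√1.25 = 0.2795
d₁ = [ln(355/370) + (0.08 + 0.25²/2)·1.25] / 0.2795 = [-0.0414 + 0.1391] / 0.2795 = 0.3495 ⇒ 0.35
d₂ = d₁ − σ√T = 0.3495 − 0.2795 = 0.0700 ⇒ 0.07
e^(−rT) = e^(−0.08·1.25) = 0.9048
N(−d₂) = N(-0.07) = 0.4721;  N(−d₁) = N(-0.35) = 0.3632
P = 370·0.9048·0.4721 − 355·0.3632 = 158.0477 − 128.9360 = 29.1117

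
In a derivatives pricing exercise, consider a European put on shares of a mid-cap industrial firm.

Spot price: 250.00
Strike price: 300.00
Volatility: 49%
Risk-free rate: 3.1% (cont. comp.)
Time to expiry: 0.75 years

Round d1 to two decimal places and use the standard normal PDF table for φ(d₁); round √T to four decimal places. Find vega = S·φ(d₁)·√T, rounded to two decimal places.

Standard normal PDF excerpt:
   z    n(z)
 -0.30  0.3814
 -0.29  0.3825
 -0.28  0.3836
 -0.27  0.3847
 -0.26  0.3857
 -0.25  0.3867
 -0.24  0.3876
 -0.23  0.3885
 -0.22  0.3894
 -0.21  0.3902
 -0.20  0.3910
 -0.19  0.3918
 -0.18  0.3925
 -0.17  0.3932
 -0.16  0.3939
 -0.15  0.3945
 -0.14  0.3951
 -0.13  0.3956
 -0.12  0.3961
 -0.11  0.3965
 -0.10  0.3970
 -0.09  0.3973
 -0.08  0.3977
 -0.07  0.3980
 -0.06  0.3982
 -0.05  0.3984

85.28

σ√T = 0.49·√0.75 = 0.4244
ln(S/K) + (r + σ²/2)T = ln(250/300) + (0.031 + 0.49²/2)·0.75 = -0.1823 + 0.1133 = -0.0690
d₁ = -0.0690 / 0.4244 = -0.1627 which rounds to -0.16
√T = √0.75 = 0.8660
φ(d₁) = φ(-0.16) = 0.3939
vega = S·φ(d₁)·√T = 250·0.3939·0.8660 = 85.2793
(Vega is the same for a European call and put with the same parameters.)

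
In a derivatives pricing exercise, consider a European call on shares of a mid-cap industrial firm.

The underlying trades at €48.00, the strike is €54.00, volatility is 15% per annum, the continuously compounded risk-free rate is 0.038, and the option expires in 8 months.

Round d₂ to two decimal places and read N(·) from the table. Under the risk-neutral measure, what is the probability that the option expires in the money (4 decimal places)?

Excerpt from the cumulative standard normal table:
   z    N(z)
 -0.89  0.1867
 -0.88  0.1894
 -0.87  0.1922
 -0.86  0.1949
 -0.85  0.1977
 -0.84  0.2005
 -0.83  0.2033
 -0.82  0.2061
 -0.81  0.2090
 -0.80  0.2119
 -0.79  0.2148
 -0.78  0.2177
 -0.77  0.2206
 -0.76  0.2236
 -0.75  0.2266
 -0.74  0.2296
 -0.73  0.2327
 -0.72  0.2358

σ√T = 0.15 × 0.8165 = 0.1225
ln(S/K) + (r + σ²/2)T = ln(48/54) + (0.038 + 0.15²/2)·0.6667 = -0.1178 + 0.0328 = -0.0849
d₁ = -0.0849 / 0.1225 = -0.6936 ≈ -0.69
d₂ = d₁ − σ√T = -0.6936 − 0.1225 = -0.8161 ≈ -0.82
Risk-neutral Pr[S_T > K] = N(d₂) = N(-0.82) = 0.2061

0.2061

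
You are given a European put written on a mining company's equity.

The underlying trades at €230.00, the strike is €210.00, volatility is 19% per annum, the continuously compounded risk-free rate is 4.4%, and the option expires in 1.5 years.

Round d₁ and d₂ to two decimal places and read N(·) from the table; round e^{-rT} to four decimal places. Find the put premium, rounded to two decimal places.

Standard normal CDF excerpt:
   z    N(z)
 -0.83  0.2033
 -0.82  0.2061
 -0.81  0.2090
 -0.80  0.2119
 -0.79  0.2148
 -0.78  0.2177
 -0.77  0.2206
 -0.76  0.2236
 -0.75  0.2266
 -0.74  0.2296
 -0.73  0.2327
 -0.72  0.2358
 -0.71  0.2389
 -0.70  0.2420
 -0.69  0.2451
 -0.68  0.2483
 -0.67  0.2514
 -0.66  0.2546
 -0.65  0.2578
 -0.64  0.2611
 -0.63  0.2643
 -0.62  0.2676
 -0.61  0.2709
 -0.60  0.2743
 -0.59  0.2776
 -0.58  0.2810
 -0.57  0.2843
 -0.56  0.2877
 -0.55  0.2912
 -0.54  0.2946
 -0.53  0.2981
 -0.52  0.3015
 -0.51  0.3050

€7.15

σ√T = 0.19 × 1.2247 = 0.2327
d₁ = [ln(230/210) + (0.044 + 0.19²/2)·1.5] / 0.2327 = [0.0910 + 0.0931] / 0.2327 = 0.7909 → 0.79
d₂ = d₁ − σ√T = 0.7909 − 0.2327 = 0.5582 → 0.56
e^(−rT) = e^(−0.044·1.5) = 0.9361
N(−d₂) = N(-0.56) = 0.2877;  N(−d₁) = N(-0.79) = 0.2148
P = 210·0.9361·0.2877 − 230·0.2148 = 56.5564 − 49.4040 = 7.1524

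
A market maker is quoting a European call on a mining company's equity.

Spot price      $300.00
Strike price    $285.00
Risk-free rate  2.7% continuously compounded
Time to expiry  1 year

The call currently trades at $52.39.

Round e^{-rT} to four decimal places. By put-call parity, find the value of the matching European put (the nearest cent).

$29.81

e^(−rT) = e^(−0.027·1) = 0.9734
Put-call parity: C − P = S − K·e^(−rT) = 300 − 285·0.9734 = 300 − 277.4190 = 22.5810
P = C − (C − P) = 52.39 − (22.5810) = 29.8090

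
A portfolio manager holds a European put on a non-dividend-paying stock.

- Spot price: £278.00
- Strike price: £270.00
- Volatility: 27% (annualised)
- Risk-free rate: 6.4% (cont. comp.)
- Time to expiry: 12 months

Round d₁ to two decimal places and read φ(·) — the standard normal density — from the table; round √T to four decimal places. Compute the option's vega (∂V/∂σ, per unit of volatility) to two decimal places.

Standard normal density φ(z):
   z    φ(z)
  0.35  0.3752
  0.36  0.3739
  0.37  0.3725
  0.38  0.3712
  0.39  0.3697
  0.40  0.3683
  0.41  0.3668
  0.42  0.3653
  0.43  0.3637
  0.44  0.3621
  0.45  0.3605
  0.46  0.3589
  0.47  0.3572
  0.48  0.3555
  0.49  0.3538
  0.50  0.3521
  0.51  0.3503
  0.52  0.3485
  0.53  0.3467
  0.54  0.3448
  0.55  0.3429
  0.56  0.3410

σ√T = 0.27·√1 = 0.2700
d₁ = [ln(278/270) + (0.064 + 0.27²/2)·1] / 0.2700 = [0.0292 + 0.1005] / 0.2700 = 0.4802 which rounds to 0.48
√T = √1 = 1.0000
φ(d₁) = φ(0.48) = 0.3555
vega = S·φ(d₁)·√T = 278·0.3555·1.0000 = 98.8290

98.83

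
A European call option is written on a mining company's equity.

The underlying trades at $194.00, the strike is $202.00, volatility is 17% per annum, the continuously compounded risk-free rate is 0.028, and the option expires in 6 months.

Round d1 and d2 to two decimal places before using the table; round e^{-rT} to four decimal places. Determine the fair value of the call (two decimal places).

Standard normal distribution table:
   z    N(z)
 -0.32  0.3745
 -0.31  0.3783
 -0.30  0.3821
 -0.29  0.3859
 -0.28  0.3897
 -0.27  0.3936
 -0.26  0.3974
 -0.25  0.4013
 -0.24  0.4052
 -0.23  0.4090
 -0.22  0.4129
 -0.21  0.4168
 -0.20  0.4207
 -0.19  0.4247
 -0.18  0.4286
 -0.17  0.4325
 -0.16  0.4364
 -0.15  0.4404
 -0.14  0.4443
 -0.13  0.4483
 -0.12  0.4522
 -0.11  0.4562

$7.04

T = 0.5;  σ√T = 0.1202
d₁ = [ln(194/202) + (0.028 + 0.17²/2)·0.5] / 0.1202 = [-0.0404 + 0.0212] / 0.1202 = -0.1596 ≈ -0.16
d₂ = d₁ − σ√T = -0.1596 − 0.1202 = -0.2798 ≈ -0.28
exp(−rT) = exp(−0.028·0.5) = 0.9861
N(d₁) = N(-0.16) = 0.4364;  N(d₂) = N(-0.28) = 0.3897
C = 194·0.4364 − 202·0.9861·0.3897 = 84.6616 − 77.6252 = 7.0364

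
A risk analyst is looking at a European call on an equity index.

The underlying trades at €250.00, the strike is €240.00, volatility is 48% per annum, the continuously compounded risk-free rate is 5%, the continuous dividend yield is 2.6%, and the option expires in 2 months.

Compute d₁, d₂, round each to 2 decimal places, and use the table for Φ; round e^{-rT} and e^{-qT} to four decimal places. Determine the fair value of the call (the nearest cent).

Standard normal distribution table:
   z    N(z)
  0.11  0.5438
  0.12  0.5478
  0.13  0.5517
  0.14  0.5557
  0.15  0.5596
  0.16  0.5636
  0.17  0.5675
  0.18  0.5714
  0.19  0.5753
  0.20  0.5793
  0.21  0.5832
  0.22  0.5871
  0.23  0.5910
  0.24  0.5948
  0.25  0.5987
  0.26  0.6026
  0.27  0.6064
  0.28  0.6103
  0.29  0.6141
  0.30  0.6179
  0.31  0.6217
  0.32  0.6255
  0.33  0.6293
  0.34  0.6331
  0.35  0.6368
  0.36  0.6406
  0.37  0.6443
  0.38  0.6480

€25.34

T = 0.1667;  σ√T = 0.1960
d₁ = [ln(250/240) + (0.05 − 0.026 + 0.48²/2)·0.1667] / 0.1960 = [0.0408 + 0.0232] / 0.1960 = 0.3267 which rounds to 0.33
d₂ = d₁ − σ√T = 0.3267 − 0.1960 = 0.1308 which rounds to 0.13
exp(−qT) = exp(−0.026·0.1667) = 0.9957;  exp(−rT) = exp(−0.05·0.1667) = 0.9917
C = 250·0.9957·N(0.33) − 240·0.9917·N(0.13) = 250·0.9957·0.6293 − 240·0.9917·0.5517 = 156.6485 − 131.3090 = 25.3395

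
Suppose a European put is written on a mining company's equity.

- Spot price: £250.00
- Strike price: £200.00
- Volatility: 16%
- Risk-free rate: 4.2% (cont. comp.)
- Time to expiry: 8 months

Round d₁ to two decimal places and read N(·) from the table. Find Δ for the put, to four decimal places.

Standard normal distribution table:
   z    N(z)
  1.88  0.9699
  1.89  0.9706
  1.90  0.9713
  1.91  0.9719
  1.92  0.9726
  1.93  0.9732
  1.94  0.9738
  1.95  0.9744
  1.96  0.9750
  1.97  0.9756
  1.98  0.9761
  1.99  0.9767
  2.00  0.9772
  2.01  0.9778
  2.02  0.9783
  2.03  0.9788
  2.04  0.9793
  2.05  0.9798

σ√T = 0.16 × 0.8165 = 0.1306
d₁ = [ln(250/200) + (0.042 + 0.16²/2)·0.6667] / 0.1306 = [0.2231 + 0.0365] / 0.1306 = 1.9877 which rounds to 1.99
N(d₁) = N(1.99) = 0.9767
Δ_put = N(d₁) − 1 = 0.9767 − 1 = -0.0233

-0.0233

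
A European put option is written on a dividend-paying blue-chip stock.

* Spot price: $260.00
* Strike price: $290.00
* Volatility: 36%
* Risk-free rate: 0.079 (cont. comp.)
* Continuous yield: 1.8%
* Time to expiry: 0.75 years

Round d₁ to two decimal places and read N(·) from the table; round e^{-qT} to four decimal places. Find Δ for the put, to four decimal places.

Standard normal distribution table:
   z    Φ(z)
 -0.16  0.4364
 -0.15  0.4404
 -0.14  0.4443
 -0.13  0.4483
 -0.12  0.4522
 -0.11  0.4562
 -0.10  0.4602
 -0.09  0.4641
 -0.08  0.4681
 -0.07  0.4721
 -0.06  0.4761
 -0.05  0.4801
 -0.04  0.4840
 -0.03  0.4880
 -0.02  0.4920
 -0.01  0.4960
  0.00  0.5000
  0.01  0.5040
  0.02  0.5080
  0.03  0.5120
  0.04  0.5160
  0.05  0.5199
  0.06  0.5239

-0.5129

T = 0.75;  σ√T = 0.3118
d₁ = [ln(260/290) + (0.079 − 0.018 + 0.36²/2)·0.75] / 0.3118 = [-0.1092 + 0.0943] / 0.3118 = -0.0476 which rounds to -0.05
N(d₁) = N(-0.05) = 0.4801
Δ_put = exp(−qT)·(N(d₁) − 1) = 0.9866·(0.4801 − 1) = -0.5129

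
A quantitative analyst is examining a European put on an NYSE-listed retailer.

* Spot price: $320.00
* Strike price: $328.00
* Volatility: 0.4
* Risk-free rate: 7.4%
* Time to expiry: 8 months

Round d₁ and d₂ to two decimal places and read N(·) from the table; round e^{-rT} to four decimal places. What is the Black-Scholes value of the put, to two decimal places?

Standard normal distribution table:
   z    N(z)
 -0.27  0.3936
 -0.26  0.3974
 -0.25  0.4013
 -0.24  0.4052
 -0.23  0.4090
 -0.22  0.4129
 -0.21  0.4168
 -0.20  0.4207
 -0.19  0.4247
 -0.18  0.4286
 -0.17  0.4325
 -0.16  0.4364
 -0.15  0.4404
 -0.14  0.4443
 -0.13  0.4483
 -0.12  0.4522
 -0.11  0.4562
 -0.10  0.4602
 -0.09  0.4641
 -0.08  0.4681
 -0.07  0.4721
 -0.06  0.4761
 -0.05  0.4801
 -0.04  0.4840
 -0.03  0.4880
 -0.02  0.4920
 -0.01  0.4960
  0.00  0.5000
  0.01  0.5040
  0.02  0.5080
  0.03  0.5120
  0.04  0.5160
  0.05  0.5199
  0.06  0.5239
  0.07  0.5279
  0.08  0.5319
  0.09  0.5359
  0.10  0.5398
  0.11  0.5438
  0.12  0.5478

T = 0.6667;  σ√T = 0.3266
d₁ = [ln(320/328) + (0.074 + 0.4²/2)·0.6667] / 0.3266 = [-0.0247 + 0.1027] / 0.3266 = 0.2387 → 0.24
d₂ = d₁ − σ√T = 0.2387 − 0.3266 = -0.0879 → -0.09
exp(−rT) = exp(−0.074·0.6667) = 0.9519
P = 328·0.9519·N(0.09) − 320·N(-0.24) = 328·0.9519·0.5359 − 320·0.4052 = 167.3204 − 129.6640 = 37.6564

$37.66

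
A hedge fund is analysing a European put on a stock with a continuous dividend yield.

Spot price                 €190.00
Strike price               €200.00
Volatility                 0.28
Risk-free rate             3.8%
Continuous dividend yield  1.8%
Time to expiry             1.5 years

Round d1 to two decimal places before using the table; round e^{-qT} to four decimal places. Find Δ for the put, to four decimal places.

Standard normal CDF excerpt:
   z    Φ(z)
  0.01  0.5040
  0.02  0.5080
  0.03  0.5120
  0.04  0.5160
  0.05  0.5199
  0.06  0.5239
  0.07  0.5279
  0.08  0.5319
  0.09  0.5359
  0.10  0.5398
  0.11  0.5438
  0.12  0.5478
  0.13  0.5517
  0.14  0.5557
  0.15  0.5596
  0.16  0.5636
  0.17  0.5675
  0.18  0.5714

T = 1.5;  σ√T = 0.3429
ln(S/K) + (r − q + σ²/2)T = ln(190/200) + (0.038 − 0.018 + 0.28²/2)·1.5 = -0.0513 + 0.0888 = 0.0375
d₁ = 0.0375 / 0.3429 = 0.1094 → 0.11
N(d₁) = N(0.11) = 0.5438
Δ_put = e^(−qT)·(N(d₁) − 1) = 0.9734·(0.5438 − 1) = -0.4441

-0.4441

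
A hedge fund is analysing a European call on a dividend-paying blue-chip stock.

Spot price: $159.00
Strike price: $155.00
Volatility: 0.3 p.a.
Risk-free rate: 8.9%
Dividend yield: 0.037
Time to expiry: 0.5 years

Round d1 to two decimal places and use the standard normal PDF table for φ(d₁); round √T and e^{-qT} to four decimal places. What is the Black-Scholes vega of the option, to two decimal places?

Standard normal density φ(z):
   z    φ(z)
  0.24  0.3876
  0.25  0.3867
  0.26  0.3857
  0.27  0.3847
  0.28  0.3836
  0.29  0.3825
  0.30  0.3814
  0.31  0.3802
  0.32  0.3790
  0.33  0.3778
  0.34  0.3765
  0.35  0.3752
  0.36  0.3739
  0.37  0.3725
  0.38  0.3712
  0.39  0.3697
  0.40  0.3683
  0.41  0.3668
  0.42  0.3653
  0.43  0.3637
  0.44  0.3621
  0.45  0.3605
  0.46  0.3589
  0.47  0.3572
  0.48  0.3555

41.41

σ√T = 0.3 × 0.7071 = 0.2121
d₁ = [ln(159/155) + (0.089 − 0.037 + ½·0.3²)·0.5] / (σ√T) = (0.0255 + 0.0485) / 0.2121 = 0.3487 which rounds to 0.35
√T = √0.5 = 0.7071
φ(d₁) = φ(0.35) = 0.3752
e^(−qT) = e^(−0.037·0.5) = 0.9817
vega = S·e^(−qT)·φ(d₁)·√T = 159·0.9817·0.3752·0.7071 = 41.4114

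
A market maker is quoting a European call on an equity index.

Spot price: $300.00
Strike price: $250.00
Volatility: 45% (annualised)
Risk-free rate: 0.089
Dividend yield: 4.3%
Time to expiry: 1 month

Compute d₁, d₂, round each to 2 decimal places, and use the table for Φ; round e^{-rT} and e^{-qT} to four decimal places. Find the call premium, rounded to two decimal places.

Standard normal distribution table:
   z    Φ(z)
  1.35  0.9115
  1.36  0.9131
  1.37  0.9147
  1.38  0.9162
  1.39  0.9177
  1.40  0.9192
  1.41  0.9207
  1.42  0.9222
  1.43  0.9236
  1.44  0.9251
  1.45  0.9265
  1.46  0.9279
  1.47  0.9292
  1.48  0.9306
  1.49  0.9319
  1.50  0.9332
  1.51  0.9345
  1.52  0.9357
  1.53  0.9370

$51.97

σ√T = 0.45·√0.08333 = 0.1299
d₁ = [ln(300/250) + (0.089 − 0.043 + ½·0.45²)·0.08333] / (σ√T) = (0.1823 + 0.0123) / 0.1299 = 1.4980 ⇒ 1.50
d₂ = 1.4980 − 0.1299 = 1.3681 ⇒ 1.37
e^(−qT) = e^(−0.043·0.08333) = 0.9964;  e^(−rT) = e^(−0.089·0.08333) = 0.9926
C = 300·0.9964·N(1.50) − 250·0.9926·N(1.37) = 300·0.9964·0.9332 − 250·0.9926·0.9147 = 278.9521 − 226.9828 = 51.9693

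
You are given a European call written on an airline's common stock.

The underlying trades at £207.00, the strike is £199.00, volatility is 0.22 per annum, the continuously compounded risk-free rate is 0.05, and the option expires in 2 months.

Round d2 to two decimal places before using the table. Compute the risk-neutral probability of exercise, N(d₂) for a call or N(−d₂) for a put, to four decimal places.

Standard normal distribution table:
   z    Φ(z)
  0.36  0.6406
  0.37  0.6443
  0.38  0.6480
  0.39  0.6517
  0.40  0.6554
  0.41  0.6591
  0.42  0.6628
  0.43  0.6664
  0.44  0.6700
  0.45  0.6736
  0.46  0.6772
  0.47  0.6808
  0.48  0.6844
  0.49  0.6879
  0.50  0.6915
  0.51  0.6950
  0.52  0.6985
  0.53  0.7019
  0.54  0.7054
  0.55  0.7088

T = 0.1667;  σ√T = 0.0898
d₁ = [ln(207/199) + (0.05 + 0.22²/2)·0.1667] / 0.0898 = [0.0394 + 0.0124] / 0.0898 = 0.5765 → 0.58
d₂ = d₁ − σ√T = 0.5765 − 0.0898 = 0.4867 → 0.49
Risk-neutral Pr[S_T > K] = N(d₂) = N(0.49) = 0.6879

0.6879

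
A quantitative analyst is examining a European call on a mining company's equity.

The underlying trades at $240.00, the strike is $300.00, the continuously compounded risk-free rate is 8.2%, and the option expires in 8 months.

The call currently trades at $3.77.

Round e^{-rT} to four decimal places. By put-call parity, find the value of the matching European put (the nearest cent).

$47.81

e^(−rT) = e^(−0.082·0.6667) = 0.9468
Put-call parity: C − P = S − K·e^(−rT) = 240 − 300·0.9468 = 240 − 284.0400 = -44.0400
P = C − (C − P) = 3.77 − (-44.0400) = 47.8100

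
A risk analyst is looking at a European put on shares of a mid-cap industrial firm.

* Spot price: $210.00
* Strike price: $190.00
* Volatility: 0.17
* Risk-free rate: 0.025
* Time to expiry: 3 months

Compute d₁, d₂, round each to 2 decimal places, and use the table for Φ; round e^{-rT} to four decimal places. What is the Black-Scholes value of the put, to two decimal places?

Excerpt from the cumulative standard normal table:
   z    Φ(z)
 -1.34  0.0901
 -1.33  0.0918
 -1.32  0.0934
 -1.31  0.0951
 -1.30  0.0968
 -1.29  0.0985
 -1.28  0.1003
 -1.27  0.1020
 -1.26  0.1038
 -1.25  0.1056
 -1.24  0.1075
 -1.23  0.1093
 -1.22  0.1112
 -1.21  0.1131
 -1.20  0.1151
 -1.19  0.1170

$0.67

T = 0.25;  σ√T = 0.0850
ln(S/K) + (r + σ²/2)T = ln(210/190) + (0.025 + 0.17²/2)·0.25 = 0.1001 + 0.0099 = 0.1099
d₁ = 0.1099 / 0.0850 = 1.2935 which rounds to 1.29
d₂ = d₁ − σ√T = 1.2935 − 0.0850 = 1.2085 which rounds to 1.21
exp(−rT) = exp(−0.025·0.25) = 0.9938
N(−d₂) = N(-1.21) = 0.1131;  N(−d₁) = N(-1.29) = 0.0985
P = 190·0.9938·0.1131 − 210·0.0985 = 21.3558 − 20.6850 = 0.6708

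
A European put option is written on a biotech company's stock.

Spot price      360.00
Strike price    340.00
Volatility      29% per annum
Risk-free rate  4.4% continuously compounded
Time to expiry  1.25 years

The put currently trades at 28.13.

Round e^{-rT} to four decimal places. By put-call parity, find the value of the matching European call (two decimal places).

e^(−rT) = e^(−0.044·1.25) = 0.9465
Put-call parity: C − P = S − K·e^(−rT) = 360 − 340·0.9465 = 360 − 321.8100 = 38.1900
C = P + (C − P) = 28.13 + (38.1900) = 66.3200

66.32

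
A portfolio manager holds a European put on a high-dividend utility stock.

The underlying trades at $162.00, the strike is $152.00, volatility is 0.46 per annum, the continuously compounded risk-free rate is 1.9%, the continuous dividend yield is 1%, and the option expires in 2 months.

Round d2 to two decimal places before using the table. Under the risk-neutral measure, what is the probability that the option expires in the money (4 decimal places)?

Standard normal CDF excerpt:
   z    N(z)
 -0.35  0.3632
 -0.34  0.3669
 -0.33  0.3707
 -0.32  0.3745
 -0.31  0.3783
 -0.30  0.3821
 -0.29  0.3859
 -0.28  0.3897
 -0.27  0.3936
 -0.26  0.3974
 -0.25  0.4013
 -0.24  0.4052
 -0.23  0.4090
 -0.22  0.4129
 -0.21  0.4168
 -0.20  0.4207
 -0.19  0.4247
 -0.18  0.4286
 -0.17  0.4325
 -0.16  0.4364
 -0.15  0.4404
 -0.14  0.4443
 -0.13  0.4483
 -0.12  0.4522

0.4013

σ√T = 0.46 × 0.4082 = 0.1878
d₁ = [ln(162/152) + (0.019 − 0.01 + 0.46²/2)·0.1667] / 0.1878 = [0.0637 + 0.0191] / 0.1878 = 0.4412 ≈ 0.44
d₂ = d₁ − σ√T = 0.4412 − 0.1878 = 0.2534 ≈ 0.25
Risk-neutral Pr[S_T < K] = N(−d₂) = N(-0.25) = 0.4013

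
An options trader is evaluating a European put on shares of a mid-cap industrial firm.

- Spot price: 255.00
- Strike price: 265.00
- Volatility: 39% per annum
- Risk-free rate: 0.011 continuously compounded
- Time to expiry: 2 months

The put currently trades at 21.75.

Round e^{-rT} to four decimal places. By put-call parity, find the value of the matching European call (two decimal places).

12.23

exp(−rT) = exp(−0.011·0.1667) = 0.9982
Put-call parity: C − P = S − K·e^(−rT) = 255 − 265·0.9982 = 255 − 264.5230 = -9.5230
C = P + (C − P) = 21.75 + (-9.5230) = 12.2270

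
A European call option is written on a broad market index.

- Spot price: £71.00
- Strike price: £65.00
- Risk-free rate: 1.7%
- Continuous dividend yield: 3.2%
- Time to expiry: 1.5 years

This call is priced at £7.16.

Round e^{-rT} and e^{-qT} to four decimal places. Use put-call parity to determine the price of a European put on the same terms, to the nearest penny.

e^(−qT) = e^(−0.032·1.5) = 0.9531;  e^(−rT) = e^(−0.017·1.5) = 0.9748
Put-call parity: C − P = S·e^(−qT) − K·e^(−rT) = 71·0.9531 − 65·0.9748 = 67.6701 − 63.3620 = 4.3081
P = C − (C − P) = 7.16 − (4.3081) = 2.8519

£2.85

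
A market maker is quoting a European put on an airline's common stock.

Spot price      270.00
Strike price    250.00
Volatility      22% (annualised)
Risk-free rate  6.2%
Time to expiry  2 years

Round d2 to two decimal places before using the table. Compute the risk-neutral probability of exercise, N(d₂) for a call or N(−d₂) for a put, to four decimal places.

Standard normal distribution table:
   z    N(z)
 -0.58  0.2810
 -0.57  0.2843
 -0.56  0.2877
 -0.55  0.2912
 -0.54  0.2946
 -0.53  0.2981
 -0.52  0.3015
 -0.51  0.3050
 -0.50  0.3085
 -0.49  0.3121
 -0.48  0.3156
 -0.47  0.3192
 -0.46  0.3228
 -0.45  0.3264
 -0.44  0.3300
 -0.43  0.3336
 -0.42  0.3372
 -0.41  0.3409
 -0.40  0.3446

σ√T = 0.22·√2 = 0.3111
d₁ = [ln(270/250) + (0.062 + ½·0.22²)·2] / (σ√T) = (0.0770 + 0.1724) / 0.3111 = 0.8015 → 0.80
d₂ = 0.8015 − 0.3111 = 0.4903 → 0.49
Risk-neutral Pr[S_T < K] = N(−d₂) = N(-0.49) = 0.3121

0.3121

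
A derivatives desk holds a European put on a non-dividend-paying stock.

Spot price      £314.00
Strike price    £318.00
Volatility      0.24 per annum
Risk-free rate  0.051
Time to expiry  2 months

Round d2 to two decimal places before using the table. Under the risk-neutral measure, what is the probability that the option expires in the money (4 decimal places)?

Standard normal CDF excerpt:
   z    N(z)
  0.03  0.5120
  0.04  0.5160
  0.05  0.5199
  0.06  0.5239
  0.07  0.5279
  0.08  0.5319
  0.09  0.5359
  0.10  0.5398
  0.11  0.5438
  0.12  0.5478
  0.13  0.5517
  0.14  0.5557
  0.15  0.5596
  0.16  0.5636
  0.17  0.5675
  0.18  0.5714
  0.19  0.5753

0.5359

σ√T = 0.24·√0.1667 = 0.0980
ln(S/K) + (r + σ²/2)T = ln(314/318) + (0.051 + 0.24²/2)·0.1667 = -0.0127 + 0.0133 = 0.0006
d₁ = 0.0006 / 0.0980 = 0.0065 ≈ 0.01
d₂ = d₁ − σ√T = 0.0065 − 0.0980 = -0.0914 ≈ -0.09
Pr(exercise) under Q = N(−d₂) = N(0.09) = 0.5359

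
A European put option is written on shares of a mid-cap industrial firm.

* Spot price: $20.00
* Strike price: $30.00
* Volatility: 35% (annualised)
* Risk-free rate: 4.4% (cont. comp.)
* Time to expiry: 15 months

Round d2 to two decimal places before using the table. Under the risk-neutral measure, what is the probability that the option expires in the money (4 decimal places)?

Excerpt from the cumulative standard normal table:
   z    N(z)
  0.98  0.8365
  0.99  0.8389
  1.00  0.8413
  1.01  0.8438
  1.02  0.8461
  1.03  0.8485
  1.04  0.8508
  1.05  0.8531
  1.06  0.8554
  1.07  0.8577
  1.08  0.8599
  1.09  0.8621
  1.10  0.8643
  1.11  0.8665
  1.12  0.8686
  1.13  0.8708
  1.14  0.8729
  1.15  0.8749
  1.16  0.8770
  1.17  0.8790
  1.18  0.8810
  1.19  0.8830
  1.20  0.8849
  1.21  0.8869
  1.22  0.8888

T = 1.25;  σ√T = 0.3913
d₁ = [ln(20/30) + (0.044 + 0.35²/2)·1.25] / 0.3913 = [-0.4055 + 0.1316] / 0.3913 = -0.7000 ≈ -0.70
d₂ = d₁ − σ√T = -0.7000 − 0.3913 = -1.0913 ≈ -1.09
Pr(exercise) under Q = N(−d₂) = N(1.09) = 0.8621

0.8621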